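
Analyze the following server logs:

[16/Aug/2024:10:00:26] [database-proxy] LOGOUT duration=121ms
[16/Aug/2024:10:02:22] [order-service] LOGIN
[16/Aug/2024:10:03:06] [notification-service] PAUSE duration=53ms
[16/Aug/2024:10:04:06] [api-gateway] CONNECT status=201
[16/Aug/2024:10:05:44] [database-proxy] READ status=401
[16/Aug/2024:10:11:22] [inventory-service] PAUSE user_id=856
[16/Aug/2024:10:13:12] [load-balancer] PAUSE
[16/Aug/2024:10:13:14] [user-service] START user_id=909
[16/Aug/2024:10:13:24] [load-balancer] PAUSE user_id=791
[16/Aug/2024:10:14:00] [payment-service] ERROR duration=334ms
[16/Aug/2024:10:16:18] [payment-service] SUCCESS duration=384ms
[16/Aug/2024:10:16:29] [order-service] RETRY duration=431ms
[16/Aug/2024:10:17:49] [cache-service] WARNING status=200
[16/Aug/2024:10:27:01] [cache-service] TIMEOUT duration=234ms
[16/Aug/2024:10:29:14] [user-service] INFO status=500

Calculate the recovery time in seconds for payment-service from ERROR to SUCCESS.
138

To calculate recovery time:

1. Find ERROR event for payment-service: 16/Aug/2024:10:14:00
2. Find next SUCCESS event for payment-service: 16/Aug/2024:10:16:18
3. Recovery time: 16/Aug/2024:10:16:18 - 16/Aug/2024:10:14:00 = 138 seconds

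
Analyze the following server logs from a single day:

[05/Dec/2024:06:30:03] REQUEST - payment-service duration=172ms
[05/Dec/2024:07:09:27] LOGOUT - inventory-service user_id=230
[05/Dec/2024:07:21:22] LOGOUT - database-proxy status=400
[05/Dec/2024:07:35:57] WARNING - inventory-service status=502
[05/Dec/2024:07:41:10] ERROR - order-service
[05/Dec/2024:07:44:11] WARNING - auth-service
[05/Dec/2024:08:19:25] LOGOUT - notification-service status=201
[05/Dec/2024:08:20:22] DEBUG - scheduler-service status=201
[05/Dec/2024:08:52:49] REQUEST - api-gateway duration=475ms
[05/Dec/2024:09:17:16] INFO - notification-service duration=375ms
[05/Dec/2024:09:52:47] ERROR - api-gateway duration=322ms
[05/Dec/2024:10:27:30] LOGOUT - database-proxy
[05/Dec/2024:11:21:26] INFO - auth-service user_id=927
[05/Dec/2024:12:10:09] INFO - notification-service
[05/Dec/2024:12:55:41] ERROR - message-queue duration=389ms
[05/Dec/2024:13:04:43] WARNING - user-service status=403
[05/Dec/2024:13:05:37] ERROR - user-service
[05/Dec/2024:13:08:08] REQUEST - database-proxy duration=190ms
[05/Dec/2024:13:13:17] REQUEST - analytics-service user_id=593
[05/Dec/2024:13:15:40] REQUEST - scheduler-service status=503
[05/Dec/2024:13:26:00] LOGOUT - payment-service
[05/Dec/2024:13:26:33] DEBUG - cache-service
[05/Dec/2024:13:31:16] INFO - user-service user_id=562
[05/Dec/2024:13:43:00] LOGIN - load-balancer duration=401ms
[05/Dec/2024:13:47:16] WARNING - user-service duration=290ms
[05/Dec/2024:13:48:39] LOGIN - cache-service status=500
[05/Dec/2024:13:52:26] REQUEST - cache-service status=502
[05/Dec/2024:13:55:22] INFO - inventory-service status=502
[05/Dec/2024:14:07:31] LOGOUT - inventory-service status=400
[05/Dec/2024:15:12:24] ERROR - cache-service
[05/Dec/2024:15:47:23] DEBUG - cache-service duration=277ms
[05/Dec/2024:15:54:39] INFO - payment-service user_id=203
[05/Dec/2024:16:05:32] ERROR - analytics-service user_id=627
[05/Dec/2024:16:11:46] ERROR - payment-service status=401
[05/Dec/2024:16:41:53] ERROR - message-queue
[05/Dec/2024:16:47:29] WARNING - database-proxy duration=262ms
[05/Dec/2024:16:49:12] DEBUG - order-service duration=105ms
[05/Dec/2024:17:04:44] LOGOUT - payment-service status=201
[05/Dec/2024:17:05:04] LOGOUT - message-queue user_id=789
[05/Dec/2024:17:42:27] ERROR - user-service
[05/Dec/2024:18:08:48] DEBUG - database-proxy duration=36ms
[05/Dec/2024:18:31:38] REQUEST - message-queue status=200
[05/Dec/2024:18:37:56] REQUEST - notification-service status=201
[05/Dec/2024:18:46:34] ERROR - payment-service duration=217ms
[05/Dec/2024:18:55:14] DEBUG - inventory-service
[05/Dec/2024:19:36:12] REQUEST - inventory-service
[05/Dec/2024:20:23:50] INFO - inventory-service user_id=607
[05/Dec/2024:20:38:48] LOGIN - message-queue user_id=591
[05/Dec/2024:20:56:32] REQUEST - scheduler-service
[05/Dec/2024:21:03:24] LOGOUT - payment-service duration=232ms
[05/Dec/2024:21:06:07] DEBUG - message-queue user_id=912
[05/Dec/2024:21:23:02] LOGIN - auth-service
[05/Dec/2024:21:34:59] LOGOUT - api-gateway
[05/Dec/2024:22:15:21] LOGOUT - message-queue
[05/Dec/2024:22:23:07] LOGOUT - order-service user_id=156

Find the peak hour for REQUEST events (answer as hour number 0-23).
13

To find the peak hour:

1. Group all REQUEST events by hour
2. Count events in each hour
3. Find hour with maximum count
4. Peak hour: 13 (with 4 events)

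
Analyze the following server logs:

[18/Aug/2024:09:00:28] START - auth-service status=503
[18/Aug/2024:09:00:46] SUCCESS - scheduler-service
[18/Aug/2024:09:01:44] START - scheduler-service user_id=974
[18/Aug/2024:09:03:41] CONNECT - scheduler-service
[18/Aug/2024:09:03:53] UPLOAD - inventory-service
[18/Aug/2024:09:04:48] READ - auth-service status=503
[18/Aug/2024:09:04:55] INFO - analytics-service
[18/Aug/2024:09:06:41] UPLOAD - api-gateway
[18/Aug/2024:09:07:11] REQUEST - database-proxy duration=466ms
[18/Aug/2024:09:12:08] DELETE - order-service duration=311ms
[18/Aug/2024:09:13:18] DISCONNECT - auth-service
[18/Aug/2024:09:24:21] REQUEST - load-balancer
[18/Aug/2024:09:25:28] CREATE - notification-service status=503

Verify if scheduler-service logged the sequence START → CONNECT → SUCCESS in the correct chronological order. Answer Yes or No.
No

To verify sequence order:

1. Find all events in sequence START → CONNECT → SUCCESS for scheduler-service
2. Extract their timestamps
3. Check if timestamps are in ascending order
4. Result: No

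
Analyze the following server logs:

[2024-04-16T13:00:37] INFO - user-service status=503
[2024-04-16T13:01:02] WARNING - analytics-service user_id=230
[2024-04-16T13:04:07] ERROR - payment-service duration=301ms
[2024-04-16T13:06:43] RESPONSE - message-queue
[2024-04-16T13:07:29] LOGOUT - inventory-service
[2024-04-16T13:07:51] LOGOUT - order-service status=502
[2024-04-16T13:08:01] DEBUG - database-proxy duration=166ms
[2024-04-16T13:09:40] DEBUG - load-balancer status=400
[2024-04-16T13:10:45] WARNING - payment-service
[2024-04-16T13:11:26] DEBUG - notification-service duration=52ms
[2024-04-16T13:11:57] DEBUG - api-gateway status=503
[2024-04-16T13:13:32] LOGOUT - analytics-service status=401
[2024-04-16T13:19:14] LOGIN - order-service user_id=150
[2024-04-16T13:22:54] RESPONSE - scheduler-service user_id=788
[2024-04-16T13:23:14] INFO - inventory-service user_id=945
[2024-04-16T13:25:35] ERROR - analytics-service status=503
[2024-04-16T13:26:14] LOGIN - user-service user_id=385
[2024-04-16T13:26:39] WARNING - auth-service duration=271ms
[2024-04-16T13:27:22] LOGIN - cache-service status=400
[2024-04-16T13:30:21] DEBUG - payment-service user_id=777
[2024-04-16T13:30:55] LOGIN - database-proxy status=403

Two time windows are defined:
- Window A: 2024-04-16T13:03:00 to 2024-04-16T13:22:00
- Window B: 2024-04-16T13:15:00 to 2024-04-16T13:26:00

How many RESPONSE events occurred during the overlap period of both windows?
0

To find overlap events:

1. Window A: 2024-04-16T13:03:00 to 2024-04-16T13:22:00
2. Window B: 2024-04-16T13:15:00 to 2024-04-16T13:26:00
3. Overlap period: 2024-04-16T13:15:00 to 2024-04-16T13:22:00
4. Count RESPONSE events in overlap: 0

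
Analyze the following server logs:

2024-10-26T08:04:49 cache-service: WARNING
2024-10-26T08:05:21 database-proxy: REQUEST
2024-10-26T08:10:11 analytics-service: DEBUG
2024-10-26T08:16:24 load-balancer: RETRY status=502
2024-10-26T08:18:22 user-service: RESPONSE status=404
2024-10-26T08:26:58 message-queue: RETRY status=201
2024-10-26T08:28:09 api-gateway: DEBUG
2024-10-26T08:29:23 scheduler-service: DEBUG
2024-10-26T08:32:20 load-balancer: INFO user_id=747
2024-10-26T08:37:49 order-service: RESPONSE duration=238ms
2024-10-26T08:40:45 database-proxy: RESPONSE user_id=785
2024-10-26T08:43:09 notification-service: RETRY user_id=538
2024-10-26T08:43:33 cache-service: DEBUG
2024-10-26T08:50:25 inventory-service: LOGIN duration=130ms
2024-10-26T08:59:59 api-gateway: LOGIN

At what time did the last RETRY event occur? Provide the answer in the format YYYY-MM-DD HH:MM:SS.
2024-10-26 08:43:09

To find the last event:

1. Filter for all RETRY events
2. Sort by timestamp
3. Select the last one
4. Timestamp: 2024-10-26 08:43:09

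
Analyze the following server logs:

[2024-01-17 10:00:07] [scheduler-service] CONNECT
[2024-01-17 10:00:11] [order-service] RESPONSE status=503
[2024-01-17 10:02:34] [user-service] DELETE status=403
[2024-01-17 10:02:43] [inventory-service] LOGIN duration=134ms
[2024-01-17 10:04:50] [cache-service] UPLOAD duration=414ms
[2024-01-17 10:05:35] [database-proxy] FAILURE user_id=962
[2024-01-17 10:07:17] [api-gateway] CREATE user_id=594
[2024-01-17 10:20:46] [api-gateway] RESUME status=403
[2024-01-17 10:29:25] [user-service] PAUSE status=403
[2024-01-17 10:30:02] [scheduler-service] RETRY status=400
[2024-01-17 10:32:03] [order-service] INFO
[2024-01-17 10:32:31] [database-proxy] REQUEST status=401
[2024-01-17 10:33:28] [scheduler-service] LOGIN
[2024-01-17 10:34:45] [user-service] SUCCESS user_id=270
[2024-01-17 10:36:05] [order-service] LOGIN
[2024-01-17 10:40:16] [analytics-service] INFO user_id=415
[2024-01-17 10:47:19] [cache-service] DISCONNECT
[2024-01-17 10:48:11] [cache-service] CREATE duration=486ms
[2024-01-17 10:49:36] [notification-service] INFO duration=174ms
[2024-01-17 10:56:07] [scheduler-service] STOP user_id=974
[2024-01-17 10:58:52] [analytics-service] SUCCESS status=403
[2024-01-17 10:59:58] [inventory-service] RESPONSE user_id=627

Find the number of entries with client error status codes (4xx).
6

To find matching entries:

1. Pattern to match: client error status codes (4xx)
2. Scan each log entry for the pattern
3. Count matches: 6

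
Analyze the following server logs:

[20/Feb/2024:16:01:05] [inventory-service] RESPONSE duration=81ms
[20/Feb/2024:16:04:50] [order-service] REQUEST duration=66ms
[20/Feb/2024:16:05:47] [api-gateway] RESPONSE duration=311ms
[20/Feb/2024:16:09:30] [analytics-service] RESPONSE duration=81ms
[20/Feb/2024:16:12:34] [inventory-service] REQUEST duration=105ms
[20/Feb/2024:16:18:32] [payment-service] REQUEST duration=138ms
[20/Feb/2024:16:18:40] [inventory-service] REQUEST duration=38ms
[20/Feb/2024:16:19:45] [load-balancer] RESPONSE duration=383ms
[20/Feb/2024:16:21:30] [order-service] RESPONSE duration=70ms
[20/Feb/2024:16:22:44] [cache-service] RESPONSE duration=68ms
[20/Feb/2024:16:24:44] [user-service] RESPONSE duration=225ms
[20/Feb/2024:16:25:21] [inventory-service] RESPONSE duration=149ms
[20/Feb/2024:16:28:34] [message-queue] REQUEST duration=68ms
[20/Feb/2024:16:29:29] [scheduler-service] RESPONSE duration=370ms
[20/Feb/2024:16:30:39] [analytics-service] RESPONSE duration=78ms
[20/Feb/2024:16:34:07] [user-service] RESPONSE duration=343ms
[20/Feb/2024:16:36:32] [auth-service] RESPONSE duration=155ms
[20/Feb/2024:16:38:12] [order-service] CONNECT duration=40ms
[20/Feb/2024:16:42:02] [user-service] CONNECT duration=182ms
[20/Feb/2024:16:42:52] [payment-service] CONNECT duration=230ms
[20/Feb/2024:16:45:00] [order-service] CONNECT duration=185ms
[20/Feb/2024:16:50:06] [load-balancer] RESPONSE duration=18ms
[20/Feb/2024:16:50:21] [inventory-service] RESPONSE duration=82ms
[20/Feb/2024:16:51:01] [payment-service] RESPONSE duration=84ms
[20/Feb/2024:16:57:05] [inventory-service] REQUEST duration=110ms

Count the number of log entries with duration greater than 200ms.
6

To count timeouts:

1. Threshold: 200ms
2. Extract duration from each log entry
3. Count entries where duration > 200
4. Timeout count: 6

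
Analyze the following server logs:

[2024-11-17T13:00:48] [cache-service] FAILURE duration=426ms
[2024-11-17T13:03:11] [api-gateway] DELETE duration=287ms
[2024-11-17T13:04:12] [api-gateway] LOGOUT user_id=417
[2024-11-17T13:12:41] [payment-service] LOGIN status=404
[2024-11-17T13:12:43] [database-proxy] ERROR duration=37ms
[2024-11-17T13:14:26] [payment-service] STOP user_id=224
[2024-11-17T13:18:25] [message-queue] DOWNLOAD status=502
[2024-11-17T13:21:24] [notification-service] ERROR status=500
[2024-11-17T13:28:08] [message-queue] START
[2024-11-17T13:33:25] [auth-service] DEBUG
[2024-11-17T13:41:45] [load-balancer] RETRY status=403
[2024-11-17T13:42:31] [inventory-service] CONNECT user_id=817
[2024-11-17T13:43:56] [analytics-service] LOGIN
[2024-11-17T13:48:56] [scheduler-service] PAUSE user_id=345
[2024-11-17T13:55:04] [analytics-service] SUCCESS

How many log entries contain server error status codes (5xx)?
2

To find matching entries:

1. Pattern to match: server error status codes (5xx)
2. Scan each log entry for the pattern
3. Count matches: 2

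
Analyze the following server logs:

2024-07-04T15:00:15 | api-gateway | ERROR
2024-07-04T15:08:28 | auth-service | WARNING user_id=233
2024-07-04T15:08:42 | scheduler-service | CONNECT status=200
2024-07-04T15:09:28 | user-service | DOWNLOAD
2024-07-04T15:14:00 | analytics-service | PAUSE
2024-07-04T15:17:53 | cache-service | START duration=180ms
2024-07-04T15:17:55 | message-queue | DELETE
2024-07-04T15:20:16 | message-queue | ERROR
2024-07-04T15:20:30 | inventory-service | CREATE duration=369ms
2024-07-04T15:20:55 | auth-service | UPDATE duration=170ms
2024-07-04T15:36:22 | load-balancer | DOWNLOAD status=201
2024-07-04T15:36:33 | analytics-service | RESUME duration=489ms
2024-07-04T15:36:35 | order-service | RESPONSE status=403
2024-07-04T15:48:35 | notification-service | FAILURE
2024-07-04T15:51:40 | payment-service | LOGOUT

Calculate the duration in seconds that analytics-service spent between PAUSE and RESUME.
1353

To calculate state duration:

1. Find PAUSE event for analytics-service: 2024-07-04T15:14:00
2. Find RESUME event for analytics-service: 2024-07-04T15:36:33
3. Calculate duration: 2024-07-04T15:36:33 - 2024-07-04T15:14:00 = 1353 seconds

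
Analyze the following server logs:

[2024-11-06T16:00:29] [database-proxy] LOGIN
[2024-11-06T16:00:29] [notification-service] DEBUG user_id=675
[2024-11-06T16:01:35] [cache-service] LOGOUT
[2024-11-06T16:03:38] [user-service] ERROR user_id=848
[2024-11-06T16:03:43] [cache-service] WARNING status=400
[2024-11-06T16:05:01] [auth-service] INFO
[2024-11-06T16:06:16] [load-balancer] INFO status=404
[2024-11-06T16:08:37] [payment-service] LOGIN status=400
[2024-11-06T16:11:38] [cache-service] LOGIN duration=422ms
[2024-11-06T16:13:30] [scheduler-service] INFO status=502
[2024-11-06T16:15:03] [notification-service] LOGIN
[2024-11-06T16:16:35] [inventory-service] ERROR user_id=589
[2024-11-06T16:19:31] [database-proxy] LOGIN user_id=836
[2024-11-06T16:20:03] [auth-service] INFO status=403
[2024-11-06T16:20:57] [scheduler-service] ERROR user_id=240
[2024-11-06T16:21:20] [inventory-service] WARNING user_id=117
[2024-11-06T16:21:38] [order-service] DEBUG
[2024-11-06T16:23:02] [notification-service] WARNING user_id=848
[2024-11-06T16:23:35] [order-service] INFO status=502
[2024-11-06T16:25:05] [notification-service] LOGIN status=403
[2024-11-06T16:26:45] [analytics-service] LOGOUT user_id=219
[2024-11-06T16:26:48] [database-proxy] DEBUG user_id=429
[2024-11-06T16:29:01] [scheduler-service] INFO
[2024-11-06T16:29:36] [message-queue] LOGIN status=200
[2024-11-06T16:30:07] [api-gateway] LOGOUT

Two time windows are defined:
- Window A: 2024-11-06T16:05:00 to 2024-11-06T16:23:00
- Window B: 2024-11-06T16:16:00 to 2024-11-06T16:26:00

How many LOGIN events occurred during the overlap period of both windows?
1

To find overlap events:

1. Window A: 2024-11-06T16:05:00 to 2024-11-06T16:23:00
2. Window B: 2024-11-06T16:16:00 to 2024-11-06T16:26:00
3. Overlap period: 2024-11-06T16:16:00 to 2024-11-06T16:23:00
4. Count LOGIN events in overlap: 1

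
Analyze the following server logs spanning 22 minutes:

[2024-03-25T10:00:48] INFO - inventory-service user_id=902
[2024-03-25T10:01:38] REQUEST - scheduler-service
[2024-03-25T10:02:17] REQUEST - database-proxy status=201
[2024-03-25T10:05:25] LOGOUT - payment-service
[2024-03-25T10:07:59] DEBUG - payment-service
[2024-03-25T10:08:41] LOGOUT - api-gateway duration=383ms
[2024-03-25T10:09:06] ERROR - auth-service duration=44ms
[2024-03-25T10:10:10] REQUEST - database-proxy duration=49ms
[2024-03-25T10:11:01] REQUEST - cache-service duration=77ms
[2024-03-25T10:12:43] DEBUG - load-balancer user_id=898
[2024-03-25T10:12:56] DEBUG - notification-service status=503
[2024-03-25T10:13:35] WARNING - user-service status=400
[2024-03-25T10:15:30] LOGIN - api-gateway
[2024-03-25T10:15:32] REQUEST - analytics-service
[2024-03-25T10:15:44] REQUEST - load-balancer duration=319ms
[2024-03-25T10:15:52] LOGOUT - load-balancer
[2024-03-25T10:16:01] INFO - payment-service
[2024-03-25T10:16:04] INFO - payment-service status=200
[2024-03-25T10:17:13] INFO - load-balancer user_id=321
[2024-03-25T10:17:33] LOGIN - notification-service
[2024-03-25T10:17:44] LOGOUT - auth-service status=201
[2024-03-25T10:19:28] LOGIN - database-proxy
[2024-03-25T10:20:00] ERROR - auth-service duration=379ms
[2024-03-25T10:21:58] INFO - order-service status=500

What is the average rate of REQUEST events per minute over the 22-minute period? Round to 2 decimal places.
0.27

To calculate the rate:

1. Count total REQUEST events: 6
2. Total time period: 22 minutes
3. Rate = 6 / 22 = 0.27 events per minute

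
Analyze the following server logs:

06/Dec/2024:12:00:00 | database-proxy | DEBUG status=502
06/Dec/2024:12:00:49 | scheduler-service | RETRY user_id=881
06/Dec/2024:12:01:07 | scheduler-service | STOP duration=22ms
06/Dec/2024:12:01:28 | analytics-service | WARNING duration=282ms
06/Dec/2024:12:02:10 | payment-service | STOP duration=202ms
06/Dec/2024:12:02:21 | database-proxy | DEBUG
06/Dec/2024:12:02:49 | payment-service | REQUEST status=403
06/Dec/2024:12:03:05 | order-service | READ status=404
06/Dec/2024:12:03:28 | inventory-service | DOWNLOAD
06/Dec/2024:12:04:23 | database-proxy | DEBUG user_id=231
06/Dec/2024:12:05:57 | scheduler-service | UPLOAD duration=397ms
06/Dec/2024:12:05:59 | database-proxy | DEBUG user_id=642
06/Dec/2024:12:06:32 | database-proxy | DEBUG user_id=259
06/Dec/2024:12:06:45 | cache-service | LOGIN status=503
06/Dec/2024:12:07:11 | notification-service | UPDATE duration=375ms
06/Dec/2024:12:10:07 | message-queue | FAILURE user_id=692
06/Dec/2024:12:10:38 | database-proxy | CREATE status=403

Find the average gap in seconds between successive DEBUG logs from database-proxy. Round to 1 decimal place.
98.0

To calculate average interval:

1. Find all DEBUG events for database-proxy in order
2. Calculate time gaps between consecutive events
3. Compute mean of gaps: 392 / 4 = 98.0 seconds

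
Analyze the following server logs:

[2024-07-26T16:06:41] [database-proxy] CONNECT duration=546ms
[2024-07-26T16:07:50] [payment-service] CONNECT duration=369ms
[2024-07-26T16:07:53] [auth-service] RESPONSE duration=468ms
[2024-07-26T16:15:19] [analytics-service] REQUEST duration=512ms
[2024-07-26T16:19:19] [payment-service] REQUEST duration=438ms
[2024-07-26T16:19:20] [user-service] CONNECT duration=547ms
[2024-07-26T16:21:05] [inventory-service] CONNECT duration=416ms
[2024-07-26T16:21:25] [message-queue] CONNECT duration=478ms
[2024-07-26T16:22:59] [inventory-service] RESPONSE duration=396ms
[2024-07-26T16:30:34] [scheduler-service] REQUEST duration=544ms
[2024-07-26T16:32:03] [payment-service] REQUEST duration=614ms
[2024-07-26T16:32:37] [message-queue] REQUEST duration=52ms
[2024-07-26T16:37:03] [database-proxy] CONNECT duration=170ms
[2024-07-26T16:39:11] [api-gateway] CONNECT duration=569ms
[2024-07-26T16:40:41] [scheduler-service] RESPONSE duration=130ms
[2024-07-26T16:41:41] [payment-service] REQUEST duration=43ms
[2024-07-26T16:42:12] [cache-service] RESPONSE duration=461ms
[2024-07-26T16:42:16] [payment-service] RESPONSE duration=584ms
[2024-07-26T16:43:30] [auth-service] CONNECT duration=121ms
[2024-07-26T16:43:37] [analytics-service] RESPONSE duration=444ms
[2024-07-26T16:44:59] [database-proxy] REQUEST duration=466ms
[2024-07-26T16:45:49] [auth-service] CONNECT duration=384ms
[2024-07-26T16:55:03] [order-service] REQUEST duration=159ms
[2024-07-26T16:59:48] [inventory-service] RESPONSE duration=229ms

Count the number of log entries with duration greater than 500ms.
7

To count timeouts:

1. Threshold: 500ms
2. Extract duration from each log entry
3. Count entries where duration > 500
4. Timeout count: 7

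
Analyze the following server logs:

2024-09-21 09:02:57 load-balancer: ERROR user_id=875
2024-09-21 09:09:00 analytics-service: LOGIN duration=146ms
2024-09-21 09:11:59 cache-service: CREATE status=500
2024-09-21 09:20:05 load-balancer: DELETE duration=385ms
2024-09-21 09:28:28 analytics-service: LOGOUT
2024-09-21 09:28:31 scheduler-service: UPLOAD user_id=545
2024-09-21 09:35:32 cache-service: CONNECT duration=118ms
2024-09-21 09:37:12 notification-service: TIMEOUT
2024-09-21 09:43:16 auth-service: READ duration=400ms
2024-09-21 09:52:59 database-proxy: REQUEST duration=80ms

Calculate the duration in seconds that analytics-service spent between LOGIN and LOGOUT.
1168

To calculate state duration:

1. Find LOGIN event for analytics-service: 2024-09-21 09:09:00
2. Find LOGOUT event for analytics-service: 2024-09-21 09:28:28
3. Calculate duration: 2024-09-21 09:28:28 - 2024-09-21 09:09:00 = 1168 seconds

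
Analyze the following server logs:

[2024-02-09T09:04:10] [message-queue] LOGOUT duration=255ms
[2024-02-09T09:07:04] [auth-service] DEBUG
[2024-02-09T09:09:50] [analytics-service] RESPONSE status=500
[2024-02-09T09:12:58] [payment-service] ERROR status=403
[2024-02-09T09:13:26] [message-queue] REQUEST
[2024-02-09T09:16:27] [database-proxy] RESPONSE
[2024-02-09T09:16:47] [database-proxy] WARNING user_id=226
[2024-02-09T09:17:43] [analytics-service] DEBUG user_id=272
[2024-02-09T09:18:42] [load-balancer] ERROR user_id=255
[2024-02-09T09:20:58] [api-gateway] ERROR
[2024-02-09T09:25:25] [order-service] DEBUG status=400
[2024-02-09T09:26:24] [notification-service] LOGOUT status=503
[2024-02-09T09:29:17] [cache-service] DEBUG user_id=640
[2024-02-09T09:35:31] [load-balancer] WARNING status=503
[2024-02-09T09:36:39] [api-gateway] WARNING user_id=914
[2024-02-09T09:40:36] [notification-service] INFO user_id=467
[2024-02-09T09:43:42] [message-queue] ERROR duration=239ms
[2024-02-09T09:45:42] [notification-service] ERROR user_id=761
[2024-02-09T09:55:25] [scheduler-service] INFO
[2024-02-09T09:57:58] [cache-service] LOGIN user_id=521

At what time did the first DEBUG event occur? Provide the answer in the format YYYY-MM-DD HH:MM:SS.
2024-02-09 09:07:04

To find the first event:

1. Filter for all DEBUG events
2. Sort by timestamp
3. Select the first one
4. Timestamp: 2024-02-09 09:07:04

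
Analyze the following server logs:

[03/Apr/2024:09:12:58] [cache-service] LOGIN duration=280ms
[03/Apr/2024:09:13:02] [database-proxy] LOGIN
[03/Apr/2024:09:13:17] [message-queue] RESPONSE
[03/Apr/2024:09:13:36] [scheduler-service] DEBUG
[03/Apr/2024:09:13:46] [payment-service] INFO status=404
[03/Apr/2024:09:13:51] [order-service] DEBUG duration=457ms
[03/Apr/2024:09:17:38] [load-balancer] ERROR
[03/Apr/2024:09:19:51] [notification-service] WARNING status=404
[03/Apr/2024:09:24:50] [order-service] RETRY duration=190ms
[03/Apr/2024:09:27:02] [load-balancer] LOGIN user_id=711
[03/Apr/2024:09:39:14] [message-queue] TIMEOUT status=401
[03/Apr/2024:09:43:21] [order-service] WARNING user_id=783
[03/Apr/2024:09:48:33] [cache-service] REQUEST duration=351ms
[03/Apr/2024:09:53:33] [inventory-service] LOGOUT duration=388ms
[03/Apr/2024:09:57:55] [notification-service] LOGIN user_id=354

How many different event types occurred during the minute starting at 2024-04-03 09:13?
4

To count unique event types:

1. Filter events in the minute starting at 2024-04-03 09:13
2. Extract event types from matching entries
3. Count unique types: 4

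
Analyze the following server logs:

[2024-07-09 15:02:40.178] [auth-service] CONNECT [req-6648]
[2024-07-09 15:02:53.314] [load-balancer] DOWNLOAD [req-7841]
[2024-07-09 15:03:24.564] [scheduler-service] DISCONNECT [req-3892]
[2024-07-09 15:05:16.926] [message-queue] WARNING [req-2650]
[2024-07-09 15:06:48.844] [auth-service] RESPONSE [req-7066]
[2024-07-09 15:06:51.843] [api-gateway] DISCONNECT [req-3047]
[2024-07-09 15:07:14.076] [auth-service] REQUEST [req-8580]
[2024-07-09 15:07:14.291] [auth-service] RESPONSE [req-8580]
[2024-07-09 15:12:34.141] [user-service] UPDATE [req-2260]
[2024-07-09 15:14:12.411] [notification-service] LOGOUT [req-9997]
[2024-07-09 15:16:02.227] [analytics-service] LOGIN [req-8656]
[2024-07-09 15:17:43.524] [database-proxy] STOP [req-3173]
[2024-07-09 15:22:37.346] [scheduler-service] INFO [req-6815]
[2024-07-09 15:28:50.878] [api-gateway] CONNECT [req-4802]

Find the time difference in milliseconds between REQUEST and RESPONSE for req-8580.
215

To calculate latency:

1. Find REQUEST with id req-8580: 2024-07-09 15:07:14.076
2. Find RESPONSE with id req-8580: 2024-07-09 15:07:14.291
3. Latency: 2024-07-09 15:07:14.291 - 2024-07-09 15:07:14.076 = 215ms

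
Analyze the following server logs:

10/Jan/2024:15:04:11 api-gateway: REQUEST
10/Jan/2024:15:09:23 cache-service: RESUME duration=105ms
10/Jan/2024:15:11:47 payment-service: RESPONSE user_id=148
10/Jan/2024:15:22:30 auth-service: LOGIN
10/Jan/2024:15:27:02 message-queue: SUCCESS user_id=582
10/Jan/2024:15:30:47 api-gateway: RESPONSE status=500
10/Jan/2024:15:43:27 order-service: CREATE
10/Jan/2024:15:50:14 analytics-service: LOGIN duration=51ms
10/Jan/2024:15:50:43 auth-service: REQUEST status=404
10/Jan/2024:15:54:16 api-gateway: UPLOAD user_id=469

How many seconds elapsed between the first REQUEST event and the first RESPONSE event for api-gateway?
1596

To find the time between events:

1. Locate the first REQUEST event for api-gateway: 10/Jan/2024:15:04:11
2. Locate the first RESPONSE event for api-gateway: 10/Jan/2024:15:30:47
3. Calculate the difference: 10/Jan/2024:15:30:47 - 10/Jan/2024:15:04:11 = 1596 seconds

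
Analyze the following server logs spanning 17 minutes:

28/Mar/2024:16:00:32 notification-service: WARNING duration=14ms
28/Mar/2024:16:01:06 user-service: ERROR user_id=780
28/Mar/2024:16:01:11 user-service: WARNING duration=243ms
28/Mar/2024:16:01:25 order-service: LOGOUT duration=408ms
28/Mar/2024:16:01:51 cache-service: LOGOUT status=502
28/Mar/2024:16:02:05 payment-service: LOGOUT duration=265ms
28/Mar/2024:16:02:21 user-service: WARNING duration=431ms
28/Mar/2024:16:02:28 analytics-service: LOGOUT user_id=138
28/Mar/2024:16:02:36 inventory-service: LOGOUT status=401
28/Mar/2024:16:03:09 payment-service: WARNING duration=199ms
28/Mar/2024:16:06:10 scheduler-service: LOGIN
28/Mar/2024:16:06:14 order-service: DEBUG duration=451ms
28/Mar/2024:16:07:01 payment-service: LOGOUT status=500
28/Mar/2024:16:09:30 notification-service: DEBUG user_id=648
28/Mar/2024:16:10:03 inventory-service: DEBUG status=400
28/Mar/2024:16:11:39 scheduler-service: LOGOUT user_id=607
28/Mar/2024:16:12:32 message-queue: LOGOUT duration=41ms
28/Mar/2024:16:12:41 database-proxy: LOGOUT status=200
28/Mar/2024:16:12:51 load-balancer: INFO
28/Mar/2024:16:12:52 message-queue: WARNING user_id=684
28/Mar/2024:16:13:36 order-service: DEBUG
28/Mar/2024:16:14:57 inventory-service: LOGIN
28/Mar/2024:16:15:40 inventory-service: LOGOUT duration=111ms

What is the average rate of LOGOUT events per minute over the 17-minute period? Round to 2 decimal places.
0.59

To calculate the rate:

1. Count total LOGOUT events: 10
2. Total time period: 17 minutes
3. Rate = 10 / 17 = 0.59 events per minute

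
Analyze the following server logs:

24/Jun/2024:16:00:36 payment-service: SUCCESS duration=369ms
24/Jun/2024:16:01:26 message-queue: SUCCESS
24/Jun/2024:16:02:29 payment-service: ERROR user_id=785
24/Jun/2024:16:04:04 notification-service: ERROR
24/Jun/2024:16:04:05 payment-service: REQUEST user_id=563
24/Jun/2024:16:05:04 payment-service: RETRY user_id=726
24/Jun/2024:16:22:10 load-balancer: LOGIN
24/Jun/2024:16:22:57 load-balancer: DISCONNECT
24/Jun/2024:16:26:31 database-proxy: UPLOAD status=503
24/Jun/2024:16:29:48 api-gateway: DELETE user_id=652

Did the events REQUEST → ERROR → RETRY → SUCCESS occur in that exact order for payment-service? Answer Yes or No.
No

To verify sequence order:

1. Find all events in sequence REQUEST → ERROR → RETRY → SUCCESS for payment-service
2. Extract their timestamps
3. Check if timestamps are in ascending order
4. Result: No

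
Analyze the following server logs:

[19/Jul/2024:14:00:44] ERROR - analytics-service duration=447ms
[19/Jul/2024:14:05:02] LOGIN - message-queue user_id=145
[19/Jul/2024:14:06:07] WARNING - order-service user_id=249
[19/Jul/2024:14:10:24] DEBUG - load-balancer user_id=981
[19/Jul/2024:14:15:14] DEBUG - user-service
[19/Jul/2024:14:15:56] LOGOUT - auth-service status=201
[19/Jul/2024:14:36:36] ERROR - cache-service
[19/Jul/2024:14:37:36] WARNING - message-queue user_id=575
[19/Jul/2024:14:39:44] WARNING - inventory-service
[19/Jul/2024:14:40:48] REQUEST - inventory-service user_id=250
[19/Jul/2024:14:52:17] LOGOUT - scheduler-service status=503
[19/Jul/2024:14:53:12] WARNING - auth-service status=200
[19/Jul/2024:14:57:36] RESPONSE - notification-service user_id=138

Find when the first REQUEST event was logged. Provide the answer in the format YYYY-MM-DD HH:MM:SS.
2024-07-19 14:40:48

To find the first event:

1. Filter for all REQUEST events
2. Sort by timestamp
3. Select the first one
4. Timestamp: 2024-07-19 14:40:48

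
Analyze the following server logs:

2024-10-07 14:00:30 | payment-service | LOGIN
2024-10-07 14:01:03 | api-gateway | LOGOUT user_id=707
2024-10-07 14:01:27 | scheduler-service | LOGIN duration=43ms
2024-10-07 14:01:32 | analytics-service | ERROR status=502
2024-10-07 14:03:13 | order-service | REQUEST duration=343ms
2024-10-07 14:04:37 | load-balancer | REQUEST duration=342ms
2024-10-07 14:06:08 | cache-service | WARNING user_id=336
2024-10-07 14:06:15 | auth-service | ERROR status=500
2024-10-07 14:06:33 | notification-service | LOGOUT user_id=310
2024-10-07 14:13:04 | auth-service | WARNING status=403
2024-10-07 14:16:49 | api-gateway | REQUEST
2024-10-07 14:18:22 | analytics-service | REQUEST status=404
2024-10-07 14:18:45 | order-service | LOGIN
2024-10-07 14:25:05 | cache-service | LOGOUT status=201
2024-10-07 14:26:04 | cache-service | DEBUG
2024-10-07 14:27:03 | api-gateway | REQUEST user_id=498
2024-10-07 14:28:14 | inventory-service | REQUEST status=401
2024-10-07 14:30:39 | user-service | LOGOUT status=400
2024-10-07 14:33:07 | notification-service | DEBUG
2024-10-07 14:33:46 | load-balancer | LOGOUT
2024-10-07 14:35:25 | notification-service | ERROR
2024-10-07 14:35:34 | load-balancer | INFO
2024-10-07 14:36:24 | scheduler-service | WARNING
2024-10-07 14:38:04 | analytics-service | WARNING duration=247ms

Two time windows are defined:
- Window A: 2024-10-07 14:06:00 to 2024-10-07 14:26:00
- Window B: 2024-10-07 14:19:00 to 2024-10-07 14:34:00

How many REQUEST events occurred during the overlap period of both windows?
0

To find overlap events:

1. Window A: 2024-10-07 14:06:00 to 2024-10-07 14:26:00
2. Window B: 2024-10-07 14:19:00 to 2024-10-07 14:34:00
3. Overlap period: 2024-10-07 14:19:00 to 2024-10-07 14:26:00
4. Count REQUEST events in overlap: 0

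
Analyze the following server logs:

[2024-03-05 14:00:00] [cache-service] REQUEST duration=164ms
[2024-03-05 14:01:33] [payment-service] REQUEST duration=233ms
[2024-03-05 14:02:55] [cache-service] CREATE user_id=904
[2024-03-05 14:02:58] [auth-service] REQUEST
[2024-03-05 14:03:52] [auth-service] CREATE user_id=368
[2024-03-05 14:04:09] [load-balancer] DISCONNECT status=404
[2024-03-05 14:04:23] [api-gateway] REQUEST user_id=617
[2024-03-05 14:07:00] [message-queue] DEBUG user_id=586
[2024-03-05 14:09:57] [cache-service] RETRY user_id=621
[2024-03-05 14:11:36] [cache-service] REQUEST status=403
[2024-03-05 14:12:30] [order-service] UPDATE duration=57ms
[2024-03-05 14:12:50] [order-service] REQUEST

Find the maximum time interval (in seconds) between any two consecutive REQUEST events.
433

To find the longest gap:

1. Extract all REQUEST events in chronological order
2. Calculate time differences between consecutive events
3. Find the maximum difference
4. Longest gap: 433 seconds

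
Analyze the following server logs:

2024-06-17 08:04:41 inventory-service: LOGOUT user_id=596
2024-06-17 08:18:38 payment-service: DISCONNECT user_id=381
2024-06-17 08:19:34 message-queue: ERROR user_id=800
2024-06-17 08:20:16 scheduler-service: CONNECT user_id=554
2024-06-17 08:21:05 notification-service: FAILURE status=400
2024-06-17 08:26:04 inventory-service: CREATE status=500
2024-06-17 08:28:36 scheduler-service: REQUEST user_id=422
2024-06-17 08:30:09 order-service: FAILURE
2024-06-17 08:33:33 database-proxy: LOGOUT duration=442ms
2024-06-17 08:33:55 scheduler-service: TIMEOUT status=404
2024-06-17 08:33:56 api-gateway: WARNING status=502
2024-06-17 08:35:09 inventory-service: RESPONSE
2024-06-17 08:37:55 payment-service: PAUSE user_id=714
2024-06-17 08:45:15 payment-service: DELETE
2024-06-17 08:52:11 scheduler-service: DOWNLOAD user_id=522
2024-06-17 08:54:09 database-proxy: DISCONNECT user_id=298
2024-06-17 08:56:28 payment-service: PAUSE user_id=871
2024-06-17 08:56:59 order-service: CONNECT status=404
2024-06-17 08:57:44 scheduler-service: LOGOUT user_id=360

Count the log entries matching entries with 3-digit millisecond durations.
1

To find matching entries:

1. Pattern to match: entries with 3-digit millisecond durations
2. Scan each log entry for the pattern
3. Count matches: 1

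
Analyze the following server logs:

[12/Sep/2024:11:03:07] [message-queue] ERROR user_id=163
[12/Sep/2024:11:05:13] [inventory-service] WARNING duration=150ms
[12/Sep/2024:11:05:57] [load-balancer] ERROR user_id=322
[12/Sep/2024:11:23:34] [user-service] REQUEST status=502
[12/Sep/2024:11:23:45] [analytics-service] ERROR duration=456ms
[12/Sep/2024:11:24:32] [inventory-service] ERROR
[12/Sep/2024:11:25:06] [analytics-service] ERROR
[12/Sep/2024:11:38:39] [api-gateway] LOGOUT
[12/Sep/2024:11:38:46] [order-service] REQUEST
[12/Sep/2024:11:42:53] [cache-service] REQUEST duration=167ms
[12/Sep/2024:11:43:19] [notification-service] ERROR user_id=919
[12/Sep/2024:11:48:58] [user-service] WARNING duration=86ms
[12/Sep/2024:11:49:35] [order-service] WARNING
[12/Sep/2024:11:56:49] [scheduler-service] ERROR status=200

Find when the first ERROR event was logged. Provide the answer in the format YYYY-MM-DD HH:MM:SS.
2024-09-12 11:03:07

To find the first event:

1. Filter for all ERROR events
2. Sort by timestamp
3. Select the first one
4. Timestamp: 2024-09-12 11:03:07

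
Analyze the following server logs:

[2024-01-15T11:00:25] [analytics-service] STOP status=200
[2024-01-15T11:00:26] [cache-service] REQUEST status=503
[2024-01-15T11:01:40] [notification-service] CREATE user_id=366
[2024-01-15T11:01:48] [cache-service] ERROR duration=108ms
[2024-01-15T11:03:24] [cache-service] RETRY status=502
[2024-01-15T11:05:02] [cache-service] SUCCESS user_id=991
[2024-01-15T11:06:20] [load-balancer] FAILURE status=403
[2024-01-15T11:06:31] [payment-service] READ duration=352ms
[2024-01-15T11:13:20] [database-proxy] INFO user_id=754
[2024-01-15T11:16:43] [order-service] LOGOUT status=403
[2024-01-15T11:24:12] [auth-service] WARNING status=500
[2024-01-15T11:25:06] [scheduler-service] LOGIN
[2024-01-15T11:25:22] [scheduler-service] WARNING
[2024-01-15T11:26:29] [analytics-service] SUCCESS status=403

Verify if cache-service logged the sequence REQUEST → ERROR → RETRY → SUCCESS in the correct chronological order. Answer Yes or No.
Yes

To verify sequence order:

1. Find all events in sequence REQUEST → ERROR → RETRY → SUCCESS for cache-service
2. Extract their timestamps
3. Check if timestamps are in ascending order
4. Result: Yes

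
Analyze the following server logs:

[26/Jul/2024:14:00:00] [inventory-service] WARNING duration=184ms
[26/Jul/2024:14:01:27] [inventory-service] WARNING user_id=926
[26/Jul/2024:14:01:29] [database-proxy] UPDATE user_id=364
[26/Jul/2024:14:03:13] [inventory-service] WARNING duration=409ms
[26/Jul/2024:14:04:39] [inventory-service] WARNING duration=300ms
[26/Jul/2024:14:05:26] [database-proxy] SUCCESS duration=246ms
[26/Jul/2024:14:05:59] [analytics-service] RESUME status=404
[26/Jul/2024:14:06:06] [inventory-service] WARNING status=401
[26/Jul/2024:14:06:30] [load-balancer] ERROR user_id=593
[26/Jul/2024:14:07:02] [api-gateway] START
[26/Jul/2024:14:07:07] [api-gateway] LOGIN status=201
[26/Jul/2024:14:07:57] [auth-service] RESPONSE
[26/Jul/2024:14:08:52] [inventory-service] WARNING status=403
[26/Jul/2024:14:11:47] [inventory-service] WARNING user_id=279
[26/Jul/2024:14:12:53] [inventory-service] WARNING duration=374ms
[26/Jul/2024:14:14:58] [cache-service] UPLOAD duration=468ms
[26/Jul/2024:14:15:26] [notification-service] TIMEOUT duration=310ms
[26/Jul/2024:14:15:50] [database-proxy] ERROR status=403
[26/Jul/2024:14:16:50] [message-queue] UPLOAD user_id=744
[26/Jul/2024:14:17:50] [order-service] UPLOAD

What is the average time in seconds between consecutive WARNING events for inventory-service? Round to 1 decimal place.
110.4

To calculate average interval:

1. Find all WARNING events for inventory-service in order
2. Calculate time gaps between consecutive events
3. Compute mean of gaps: 773 / 7 = 110.4 seconds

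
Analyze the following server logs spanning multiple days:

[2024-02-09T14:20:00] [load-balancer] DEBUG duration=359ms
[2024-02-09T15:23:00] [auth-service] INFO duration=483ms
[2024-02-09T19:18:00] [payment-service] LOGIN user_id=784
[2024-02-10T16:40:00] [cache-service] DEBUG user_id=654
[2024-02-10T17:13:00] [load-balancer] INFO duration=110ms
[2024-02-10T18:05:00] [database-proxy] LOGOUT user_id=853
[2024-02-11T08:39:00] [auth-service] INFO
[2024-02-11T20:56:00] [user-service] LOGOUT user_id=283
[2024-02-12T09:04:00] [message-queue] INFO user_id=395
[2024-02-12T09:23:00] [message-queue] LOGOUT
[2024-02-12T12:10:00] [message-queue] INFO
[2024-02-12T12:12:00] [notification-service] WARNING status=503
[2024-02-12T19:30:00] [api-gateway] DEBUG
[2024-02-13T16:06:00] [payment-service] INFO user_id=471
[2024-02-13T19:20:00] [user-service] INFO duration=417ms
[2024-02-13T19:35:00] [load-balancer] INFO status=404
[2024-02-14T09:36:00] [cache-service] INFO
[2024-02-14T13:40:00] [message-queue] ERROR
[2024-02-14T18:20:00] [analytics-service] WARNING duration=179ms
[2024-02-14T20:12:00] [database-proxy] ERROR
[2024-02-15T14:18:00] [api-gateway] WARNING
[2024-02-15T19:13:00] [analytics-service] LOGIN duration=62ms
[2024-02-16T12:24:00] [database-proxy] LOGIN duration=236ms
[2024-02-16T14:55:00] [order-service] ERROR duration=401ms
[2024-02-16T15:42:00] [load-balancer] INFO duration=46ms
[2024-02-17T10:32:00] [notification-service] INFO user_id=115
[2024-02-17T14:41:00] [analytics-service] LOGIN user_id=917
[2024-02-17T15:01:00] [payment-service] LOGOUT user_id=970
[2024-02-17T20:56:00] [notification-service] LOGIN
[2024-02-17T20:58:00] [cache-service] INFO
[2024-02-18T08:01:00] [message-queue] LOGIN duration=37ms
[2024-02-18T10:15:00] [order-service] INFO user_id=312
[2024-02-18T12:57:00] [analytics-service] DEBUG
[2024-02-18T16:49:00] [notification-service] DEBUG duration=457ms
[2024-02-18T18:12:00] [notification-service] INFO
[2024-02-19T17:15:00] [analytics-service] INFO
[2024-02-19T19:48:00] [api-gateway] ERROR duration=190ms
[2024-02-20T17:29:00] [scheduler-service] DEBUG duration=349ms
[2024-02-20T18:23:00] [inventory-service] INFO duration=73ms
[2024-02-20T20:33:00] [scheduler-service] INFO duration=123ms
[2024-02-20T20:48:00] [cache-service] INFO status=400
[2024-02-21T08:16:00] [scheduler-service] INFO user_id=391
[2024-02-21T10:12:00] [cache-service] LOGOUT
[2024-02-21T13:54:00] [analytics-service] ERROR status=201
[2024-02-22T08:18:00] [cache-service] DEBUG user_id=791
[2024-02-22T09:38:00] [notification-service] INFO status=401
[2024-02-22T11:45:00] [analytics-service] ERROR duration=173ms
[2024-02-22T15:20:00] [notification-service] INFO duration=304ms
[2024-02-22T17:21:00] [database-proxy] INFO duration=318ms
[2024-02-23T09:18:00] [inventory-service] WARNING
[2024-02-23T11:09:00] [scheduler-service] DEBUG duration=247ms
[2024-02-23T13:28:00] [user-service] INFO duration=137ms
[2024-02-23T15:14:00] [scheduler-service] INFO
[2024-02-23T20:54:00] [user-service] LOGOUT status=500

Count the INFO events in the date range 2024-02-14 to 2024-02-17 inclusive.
4

To filter by date range:

1. Date range: 2024-02-14 through 2024-02-17, both dates inclusive
2. Filter for INFO events whose date falls in this range
3. Count matching events: 4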